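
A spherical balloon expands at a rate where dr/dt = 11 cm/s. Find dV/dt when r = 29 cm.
37004π cm³/s

V = (4/3)πr³
dV/dt = dV/dr · dr/dt = 4πr² · 11
At r = 29: dV/dt = 37004π cm³/s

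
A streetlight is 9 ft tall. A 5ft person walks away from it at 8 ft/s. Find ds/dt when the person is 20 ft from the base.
10 ft/s

By similar triangles: 9/(x+s) = 5/s
Solving: s = 5x/4
ds/dt = 5/4 · dx/dt = 5/4 · 8 = 10 ft/s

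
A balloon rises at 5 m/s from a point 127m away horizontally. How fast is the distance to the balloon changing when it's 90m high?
450√24229/24229 ≈ 2.891 m/s

z² = 127² + y²
z = √(127² + 90²) = √24229
dz/dt = y/z · dy/dt = 90/√24229 · 5 = 450√24229/24229 ≈ 2.891 m/s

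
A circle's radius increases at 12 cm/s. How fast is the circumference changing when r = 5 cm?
24π cm/s

C = 2πr
dC/dt = 2π · dr/dt = 2π · 12 = 24π cm/s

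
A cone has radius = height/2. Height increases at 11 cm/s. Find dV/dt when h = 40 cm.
4400π cm³/s

V = (1/3)π(h/2)²h = πh³/12
dV/dt = πh²/4 · 11
At h = 40: dV/dt = 4400π cm³/s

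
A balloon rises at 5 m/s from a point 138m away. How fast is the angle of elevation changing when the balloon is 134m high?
0.018649 rad/s

tan(θ) = y/138
sec²(θ) · dθ/dt = (1/138) · dy/dt
dθ/dt = cos²(θ)/138 · 5 = 138/(138² + 134²) · 5
dθ/dt = 0.018649 rad/s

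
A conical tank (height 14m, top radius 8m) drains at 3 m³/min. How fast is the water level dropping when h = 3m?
49/(48π) ≈ 0.3249 m/min

r/h = 8/14, so r = (4/7)h
V = (1/3)πr²h = (1/3)π((4/7)h)²h = (16/147)πh³
dV/dh = (16/49)πh²
dh/dt = (dV/dt)/(dV/dh) = -3/((16/49)π·3²) = -49/(48π) m/min
The level is dropping at 49/(48π) ≈ 0.3249 m/min.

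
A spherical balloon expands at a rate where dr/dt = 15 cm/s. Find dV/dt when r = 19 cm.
21660π cm³/s

V = (4/3)πr³
dV/dt = dV/dr · dr/dt = 4πr² · 15
At r = 19: dV/dt = 21660π cm³/s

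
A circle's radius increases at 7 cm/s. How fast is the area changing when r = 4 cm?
56π cm²/s

A = πr²
dA/dt = 2πr · dr/dt = 2π(4)(7) = 56π cm²/s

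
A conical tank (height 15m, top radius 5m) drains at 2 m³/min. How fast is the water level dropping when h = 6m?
1/(2π) ≈ 0.1592 m/min

r/h = 5/15, so r = (1/3)h
V = (1/3)πr²h = (1/3)π((1/3)h)²h = (1/27)πh³
dV/dh = (1/9)πh²
dh/dt = (dV/dt)/(dV/dh) = -2/((1/9)π·6²) = -1/(2π) m/min
The level is dropping at 1/(2π) ≈ 0.1592 m/min.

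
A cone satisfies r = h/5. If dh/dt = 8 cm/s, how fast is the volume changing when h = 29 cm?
6728π/25 cm³/s

V = (1/3)π(h/5)²h = πh³/75
dV/dt = πh²/25 · 8
At h = 29: dV/dt = 6728π/25 cm³/s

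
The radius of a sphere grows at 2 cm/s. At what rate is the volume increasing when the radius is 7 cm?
392π cm³/s

V = (4/3)πr³
dV/dt = dV/dr · dr/dt = 4πr² · 2
At r = 7: dV/dt = 392π cm³/s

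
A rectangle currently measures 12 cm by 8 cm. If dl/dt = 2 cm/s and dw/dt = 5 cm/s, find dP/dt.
14 cm/s

P = 2(l + w)
dP/dt = 2(dl/dt + dw/dt) = 2(2 + 5) = 14 cm/s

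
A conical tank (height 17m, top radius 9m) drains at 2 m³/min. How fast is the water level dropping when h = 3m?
578/(729π) ≈ 0.2524 m/min

r/h = 9/17, so r = (9/17)h
V = (1/3)πr²h = (1/3)π((9/17)h)²h = (27/289)πh³
dV/dh = (81/289)πh²
dh/dt = (dV/dt)/(dV/dh) = -2/((81/289)π·3²) = -578/(729π) m/min
The level is dropping at 578/(729π) ≈ 0.2524 m/min.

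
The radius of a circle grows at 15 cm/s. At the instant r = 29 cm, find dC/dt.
30π cm/s

C = 2πr
dC/dt = 2π · dr/dt = 2π · 15 = 30π cm/s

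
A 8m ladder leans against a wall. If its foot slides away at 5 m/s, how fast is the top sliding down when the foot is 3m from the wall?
3√55/11 ≈ 2.023 m/s

x² + y² = 8²
2x·dx/dt + 2y·dy/dt = 0
dy/dt = -x/y · dx/dt = -3/√55 · 5 = -3√55/11 m/s
The top is descending at 3√55/11 ≈ 2.023 m/s.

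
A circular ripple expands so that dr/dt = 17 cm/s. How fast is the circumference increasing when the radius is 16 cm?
34π cm/s

C = 2πr
dC/dt = 2π · dr/dt = 2π · 17 = 34π cm/s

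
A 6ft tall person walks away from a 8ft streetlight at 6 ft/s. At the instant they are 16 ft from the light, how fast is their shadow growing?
18 ft/s

By similar triangles: 8/(x+s) = 6/s
Solving: s = 6x/2
ds/dt = 6/2 · dx/dt = 3 · 6 = 18 ft/s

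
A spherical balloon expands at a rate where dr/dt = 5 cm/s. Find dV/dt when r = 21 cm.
8820π cm³/s

V = (4/3)πr³
dV/dt = dV/dr · dr/dt = 4πr² · 5
At r = 21: dV/dt = 8820π cm³/s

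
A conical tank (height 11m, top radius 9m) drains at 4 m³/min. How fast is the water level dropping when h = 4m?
121/(324π) ≈ 0.1189 m/min

r/h = 9/11, so r = (9/11)h
V = (1/3)πr²h = (1/3)π((9/11)h)²h = (27/121)πh³
dV/dh = (81/121)πh²
dh/dt = (dV/dt)/(dV/dh) = -4/((81/121)π·4²) = -121/(324π) m/min
The level is dropping at 121/(324π) ≈ 0.1189 m/min.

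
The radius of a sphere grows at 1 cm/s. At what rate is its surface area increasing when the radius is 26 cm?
208π cm²/s

S = 4πr²
dS/dt = dS/dr · dr/dt = 8πr · 1
At r = 26: dS/dt = 208π cm²/s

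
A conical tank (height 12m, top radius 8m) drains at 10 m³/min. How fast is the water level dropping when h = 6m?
5/(8π) ≈ 0.1989 m/min

r/h = 8/12, so r = (2/3)h
V = (1/3)πr²h = (1/3)π((2/3)h)²h = (4/27)πh³
dV/dh = (4/9)πh²
dh/dt = (dV/dt)/(dV/dh) = -10/((4/9)π·6²) = -5/(8π) m/min
The level is dropping at 5/(8π) ≈ 0.1989 m/min.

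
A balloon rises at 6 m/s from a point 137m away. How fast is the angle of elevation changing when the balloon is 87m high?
0.03121 rad/s

tan(θ) = y/137
sec²(θ) · dθ/dt = (1/137) · dy/dt
dθ/dt = cos²(θ)/137 · 6 = 137/(137² + 87²) · 6
dθ/dt = 0.03121 rad/s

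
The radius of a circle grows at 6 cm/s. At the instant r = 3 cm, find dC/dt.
12π cm/s

C = 2πr
dC/dt = 2π · dr/dt = 2π · 6 = 12π cm/s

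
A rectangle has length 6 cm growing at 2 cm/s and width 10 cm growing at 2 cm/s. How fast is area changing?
32 cm²/s

A = lw
dA/dt = w·dl/dt + l·dw/dt = 10·2 + 6·2 = 32 cm²/s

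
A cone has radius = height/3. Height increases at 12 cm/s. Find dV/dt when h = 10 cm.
400π/3 cm³/s

V = (1/3)π(h/3)²h = πh³/27
dV/dt = πh²/9 · 12
At h = 10: dV/dt = 400π/3 cm³/s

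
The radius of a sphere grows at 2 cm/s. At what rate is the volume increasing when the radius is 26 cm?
5408π cm³/s

V = (4/3)πr³
dV/dt = dV/dr · dr/dt = 4πr² · 2
At r = 26: dV/dt = 5408π cm³/s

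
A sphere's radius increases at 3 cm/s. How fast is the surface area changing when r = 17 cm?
408π cm²/s

S = 4πr²
dS/dt = dS/dr · dr/dt = 8πr · 3
At r = 17: dS/dt = 408π cm²/s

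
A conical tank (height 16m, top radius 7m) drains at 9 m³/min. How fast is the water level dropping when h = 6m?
64/(49π) ≈ 0.4158 m/min

r/h = 7/16, so r = (7/16)h
V = (1/3)πr²h = (1/3)π((7/16)h)²h = (49/768)πh³
dV/dh = (49/256)πh²
dh/dt = (dV/dt)/(dV/dh) = -9/((49/256)π·6²) = -64/(49π) m/min
The level is dropping at 64/(49π) ≈ 0.4158 m/min.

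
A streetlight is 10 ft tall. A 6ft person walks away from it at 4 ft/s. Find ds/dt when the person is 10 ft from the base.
6 ft/s

By similar triangles: 10/(x+s) = 6/s
Solving: s = 6x/4
ds/dt = 6/4 · dx/dt = 3/2 · 4 = 6 ft/s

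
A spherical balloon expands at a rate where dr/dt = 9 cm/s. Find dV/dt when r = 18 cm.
11664π cm³/s

V = (4/3)πr³
dV/dt = dV/dr · dr/dt = 4πr² · 9
At r = 18: dV/dt = 11664π cm³/s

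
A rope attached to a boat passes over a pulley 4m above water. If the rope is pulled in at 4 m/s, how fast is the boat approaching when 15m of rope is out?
60√209/209 ≈ 4.15 m/s

rope² = x² + 4²
x = √(15² - 4²) = √209
dx/dt = (rope/x) · d(rope)/dt = (15/√209) · (-4) = -60√209/209 m/s
The boat approaches at 60√209/209 ≈ 4.15 m/s.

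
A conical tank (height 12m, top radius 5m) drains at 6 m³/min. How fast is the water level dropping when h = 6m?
24/(25π) ≈ 0.3056 m/min

r/h = 5/12, so r = (5/12)h
V = (1/3)πr²h = (1/3)π((5/12)h)²h = (25/432)πh³
dV/dh = (25/144)πh²
dh/dt = (dV/dt)/(dV/dh) = -6/((25/144)π·6²) = -24/(25π) m/min
The level is dropping at 24/(25π) ≈ 0.3056 m/min.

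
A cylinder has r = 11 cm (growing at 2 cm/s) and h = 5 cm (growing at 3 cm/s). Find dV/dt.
583π cm³/s

V = πr²h
dV/dt = 2πrh·dr/dt + πr²·dh/dt
= 2π(11)(5)(2) + π(11)²(3)
= 583π cm³/s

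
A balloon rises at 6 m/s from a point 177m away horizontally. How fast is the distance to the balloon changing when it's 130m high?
780√48229/48229 ≈ 3.552 m/s

z² = 177² + y²
z = √(177² + 130²) = √48229
dz/dt = y/z · dy/dt = 130/√48229 · 6 = 780√48229/48229 ≈ 3.552 m/s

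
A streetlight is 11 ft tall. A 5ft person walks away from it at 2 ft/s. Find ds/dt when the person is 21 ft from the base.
5/3 ft/s

By similar triangles: 11/(x+s) = 5/s
Solving: s = 5x/6
ds/dt = 5/6 · dx/dt = 5/6 · 2 = 5/3 ft/s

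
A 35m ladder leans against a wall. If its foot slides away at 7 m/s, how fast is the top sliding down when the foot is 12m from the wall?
84√1081/1081 ≈ 2.555 m/s

x² + y² = 35²
2x·dx/dt + 2y·dy/dt = 0
dy/dt = -x/y · dx/dt = -12/√1081 · 7 = -84√1081/1081 m/s
The top is descending at 84√1081/1081 ≈ 2.555 m/s.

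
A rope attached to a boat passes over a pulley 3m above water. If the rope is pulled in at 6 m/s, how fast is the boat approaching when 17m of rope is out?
51√70/70 ≈ 6.096 m/s

rope² = x² + 3²
x = √(17² - 3²) = 2√70
dx/dt = (rope/x) · d(rope)/dt = (17/(2√70)) · (-6) = -51√70/70 m/s
The boat approaches at 51√70/70 ≈ 6.096 m/s.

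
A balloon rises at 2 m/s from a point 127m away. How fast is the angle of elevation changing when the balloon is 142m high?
0.006999 rad/s

tan(θ) = y/127
sec²(θ) · dθ/dt = (1/127) · dy/dt
dθ/dt = cos²(θ)/127 · 2 = 127/(127² + 142²) · 2
dθ/dt = 0.006999 rad/s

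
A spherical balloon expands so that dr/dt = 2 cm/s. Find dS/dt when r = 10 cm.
160π cm²/s

S = 4πr²
dS/dt = dS/dr · dr/dt = 8πr · 2
At r = 10: dS/dt = 160π cm²/s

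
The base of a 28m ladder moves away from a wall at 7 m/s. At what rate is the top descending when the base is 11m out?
77√663/663 ≈ 2.99 m/s

x² + y² = 28²
2x·dx/dt + 2y·dy/dt = 0
dy/dt = -x/y · dx/dt = -11/√663 · 7 = -77√663/663 m/s
The top is descending at 77√663/663 ≈ 2.99 m/s.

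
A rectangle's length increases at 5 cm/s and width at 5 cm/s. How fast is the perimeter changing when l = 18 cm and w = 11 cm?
20 cm/s

P = 2(l + w)
dP/dt = 2(dl/dt + dw/dt) = 2(5 + 5) = 20 cm/s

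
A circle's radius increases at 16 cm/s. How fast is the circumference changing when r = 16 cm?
32π cm/s

C = 2πr
dC/dt = 2π · dr/dt = 2π · 16 = 32π cm/s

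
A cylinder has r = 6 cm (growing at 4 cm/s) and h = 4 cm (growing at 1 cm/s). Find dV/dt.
228π cm³/s

V = πr²h
dV/dt = 2πrh·dr/dt + πr²·dh/dt
= 2π(6)(4)(4) + π(6)²(1)
= 228π cm³/s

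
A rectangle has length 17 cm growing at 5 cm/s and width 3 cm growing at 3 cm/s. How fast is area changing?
66 cm²/s

A = lw
dA/dt = w·dl/dt + l·dw/dt = 3·5 + 17·3 = 66 cm²/s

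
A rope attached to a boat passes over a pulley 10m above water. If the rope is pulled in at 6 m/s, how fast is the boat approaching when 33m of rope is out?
198√989/989 ≈ 6.296 m/s

rope² = x² + 10²
x = √(33² - 10²) = √989
dx/dt = (rope/x) · d(rope)/dt = (33/√989) · (-6) = -198√989/989 m/s
The boat approaches at 198√989/989 ≈ 6.296 m/s.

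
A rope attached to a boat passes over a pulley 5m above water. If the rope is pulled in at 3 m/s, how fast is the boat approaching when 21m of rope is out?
63√26/104 ≈ 3.089 m/s

rope² = x² + 5²
x = √(21² - 5²) = 4√26
dx/dt = (rope/x) · d(rope)/dt = (21/(4√26)) · (-3) = -63√26/104 m/s
The boat approaches at 63√26/104 ≈ 3.089 m/s.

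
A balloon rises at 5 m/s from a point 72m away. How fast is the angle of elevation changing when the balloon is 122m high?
0.017939 rad/s

tan(θ) = y/72
sec²(θ) · dθ/dt = (1/72) · dy/dt
dθ/dt = cos²(θ)/72 · 5 = 72/(72² + 122²) · 5
dθ/dt = 0.017939 rad/s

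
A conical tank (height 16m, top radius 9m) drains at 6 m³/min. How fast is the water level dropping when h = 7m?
512/(1323π) ≈ 0.1232 m/min

r/h = 9/16, so r = (9/16)h
V = (1/3)πr²h = (1/3)π((9/16)h)²h = (27/256)πh³
dV/dh = (81/256)πh²
dh/dt = (dV/dt)/(dV/dh) = -6/((81/256)π·7²) = -512/(1323π) m/min
The level is dropping at 512/(1323π) ≈ 0.1232 m/min.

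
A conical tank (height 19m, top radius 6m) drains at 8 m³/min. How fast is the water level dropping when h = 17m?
722/(2601π) ≈ 0.08836 m/min

r/h = 6/19, so r = (6/19)h
V = (1/3)πr²h = (1/3)π((6/19)h)²h = (12/361)πh³
dV/dh = (36/361)πh²
dh/dt = (dV/dt)/(dV/dh) = -8/((36/361)π·17²) = -722/(2601π) m/min
The level is dropping at 722/(2601π) ≈ 0.08836 m/min.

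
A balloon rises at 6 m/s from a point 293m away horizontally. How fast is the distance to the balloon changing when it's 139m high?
417√105170/52585 ≈ 2.572 m/s

z² = 293² + y²
z = √(293² + 139²) = √105170
dz/dt = y/z · dy/dt = 139/√105170 · 6 = 417√105170/52585 ≈ 2.572 m/s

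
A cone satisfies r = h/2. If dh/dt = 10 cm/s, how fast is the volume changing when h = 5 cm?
125π/2 cm³/s

V = (1/3)π(h/2)²h = πh³/12
dV/dt = πh²/4 · 10
At h = 5: dV/dt = 125π/2 cm³/s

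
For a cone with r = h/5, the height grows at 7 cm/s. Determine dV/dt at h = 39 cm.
10647π/25 cm³/s

V = (1/3)π(h/5)²h = πh³/75
dV/dt = πh²/25 · 7
At h = 39: dV/dt = 10647π/25 cm³/s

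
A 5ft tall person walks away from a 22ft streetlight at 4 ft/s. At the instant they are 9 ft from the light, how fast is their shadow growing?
20/17 ft/s

By similar triangles: 22/(x+s) = 5/s
Solving: s = 5x/17
ds/dt = 5/17 · dx/dt = 5/17 · 4 = 20/17 ft/s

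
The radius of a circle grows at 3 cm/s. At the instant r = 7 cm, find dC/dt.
6π cm/s

C = 2πr
dC/dt = 2π · dr/dt = 2π · 3 = 6π cm/s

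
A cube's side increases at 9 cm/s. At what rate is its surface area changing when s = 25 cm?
2700 cm²/s

A = 6s²
dA/dt = 12s · ds/dt = 12·25·9 = 2700 cm²/s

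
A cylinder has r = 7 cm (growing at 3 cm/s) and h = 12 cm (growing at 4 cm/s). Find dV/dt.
700π cm³/s

V = πr²h
dV/dt = 2πrh·dr/dt + πr²·dh/dt
= 2π(7)(12)(3) + π(7)²(4)
= 700π cm³/s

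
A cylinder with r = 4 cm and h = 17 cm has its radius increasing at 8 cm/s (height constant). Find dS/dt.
400π cm²/s

S = 2πrh + 2πr² (lateral + bases)
dS/dt = (2πh + 4πr)·dr/dt = (2π·17 + 4π·4)·8
= 400π cm²/s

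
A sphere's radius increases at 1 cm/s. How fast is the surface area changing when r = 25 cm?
200π cm²/s

S = 4πr²
dS/dt = dS/dr · dr/dt = 8πr · 1
At r = 25: dS/dt = 200π cm²/s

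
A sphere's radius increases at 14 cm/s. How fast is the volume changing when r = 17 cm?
16184π cm³/s

V = (4/3)πr³
dV/dt = dV/dr · dr/dt = 4πr² · 14
At r = 17: dV/dt = 16184π cm³/s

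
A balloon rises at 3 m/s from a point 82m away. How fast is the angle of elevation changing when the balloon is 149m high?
0.008505 rad/s

tan(θ) = y/82
sec²(θ) · dθ/dt = (1/82) · dy/dt
dθ/dt = cos²(θ)/82 · 3 = 82/(82² + 149²) · 3
dθ/dt = 0.008505 rad/s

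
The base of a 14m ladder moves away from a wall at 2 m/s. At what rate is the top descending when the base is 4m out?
4√5/15 ≈ 0.5963 m/s

x² + y² = 14²
2x·dx/dt + 2y·dy/dt = 0
dy/dt = -x/y · dx/dt = -4/(6√5) · 2 = -4√5/15 m/s
The top is descending at 4√5/15 ≈ 0.5963 m/s.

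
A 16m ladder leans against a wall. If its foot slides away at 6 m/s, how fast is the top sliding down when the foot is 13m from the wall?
26√87/29 ≈ 8.362 m/s

x² + y² = 16²
2x·dx/dt + 2y·dy/dt = 0
dy/dt = -x/y · dx/dt = -13/√87 · 6 = -26√87/29 m/s
The top is descending at 26√87/29 ≈ 8.362 m/s.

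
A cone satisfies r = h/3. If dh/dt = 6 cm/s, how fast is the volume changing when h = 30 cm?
600π cm³/s

V = (1/3)π(h/3)²h = πh³/27
dV/dt = πh²/9 · 6
At h = 30: dV/dt = 600π cm³/s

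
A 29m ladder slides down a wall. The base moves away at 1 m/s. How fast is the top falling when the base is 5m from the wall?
5√51/204 ≈ 0.175 m/s

x² + y² = 29²
2x·dx/dt + 2y·dy/dt = 0
dy/dt = -x/y · dx/dt = -5/(4√51) · 1 = -5√51/204 m/s
The top is descending at 5√51/204 ≈ 0.175 m/s.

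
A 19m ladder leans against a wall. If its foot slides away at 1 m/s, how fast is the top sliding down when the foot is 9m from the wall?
9√70/140 ≈ 0.5379 m/s

x² + y² = 19²
2x·dx/dt + 2y·dy/dt = 0
dy/dt = -x/y · dx/dt = -9/(2√70) · 1 = -9√70/140 m/s
The top is descending at 9√70/140 ≈ 0.5379 m/s.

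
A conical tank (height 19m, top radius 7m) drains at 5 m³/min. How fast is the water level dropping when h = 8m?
1805/(3136π) ≈ 0.1832 m/min

r/h = 7/19, so r = (7/19)h
V = (1/3)πr²h = (1/3)π((7/19)h)²h = (49/1083)πh³
dV/dh = (49/361)πh²
dh/dt = (dV/dt)/(dV/dh) = -5/((49/361)π·8²) = -1805/(3136π) m/min
The level is dropping at 1805/(3136π) ≈ 0.1832 m/min.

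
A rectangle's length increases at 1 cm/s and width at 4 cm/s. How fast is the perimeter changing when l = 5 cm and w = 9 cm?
10 cm/s

P = 2(l + w)
dP/dt = 2(dl/dt + dw/dt) = 2(1 + 4) = 10 cm/s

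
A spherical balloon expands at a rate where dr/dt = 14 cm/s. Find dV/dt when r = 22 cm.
27104π cm³/s

V = (4/3)πr³
dV/dt = dV/dr · dr/dt = 4πr² · 14
At r = 22: dV/dt = 27104π cm³/s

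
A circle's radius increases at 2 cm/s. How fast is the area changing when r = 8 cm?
32π cm²/s

A = πr²
dA/dt = 2πr · dr/dt = 2π(8)(2) = 32π cm²/s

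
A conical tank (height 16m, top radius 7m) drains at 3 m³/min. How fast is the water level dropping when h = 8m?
12/(49π) ≈ 0.07795 m/min

r/h = 7/16, so r = (7/16)h
V = (1/3)πr²h = (1/3)π((7/16)h)²h = (49/768)πh³
dV/dh = (49/256)πh²
dh/dt = (dV/dt)/(dV/dh) = -3/((49/256)π·8²) = -12/(49π) m/min
The level is dropping at 12/(49π) ≈ 0.07795 m/min.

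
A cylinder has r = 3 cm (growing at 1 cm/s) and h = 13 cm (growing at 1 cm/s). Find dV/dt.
87π cm³/s

V = πr²h
dV/dt = 2πrh·dr/dt + πr²·dh/dt
= 2π(3)(13)(1) + π(3)²(1)
= 87π cm³/s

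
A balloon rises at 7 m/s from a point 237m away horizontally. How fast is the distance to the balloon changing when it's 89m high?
623√64090/64090 ≈ 2.461 m/s

z² = 237² + y²
z = √(237² + 89²) = √64090
dz/dt = y/z · dy/dt = 89/√64090 · 7 = 623√64090/64090 ≈ 2.461 m/s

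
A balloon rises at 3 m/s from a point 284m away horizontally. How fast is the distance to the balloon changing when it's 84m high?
63√5482/5482 ≈ 0.8509 m/s

z² = 284² + y²
z = √(284² + 84²) = 4√5482
dz/dt = y/z · dy/dt = 84/(4√5482) · 3 = 63√5482/5482 ≈ 0.8509 m/s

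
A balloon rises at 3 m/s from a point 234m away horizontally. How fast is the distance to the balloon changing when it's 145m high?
435√75781/75781 ≈ 1.58 m/s

z² = 234² + y²
z = √(234² + 145²) = √75781
dz/dt = y/z · dy/dt = 145/√75781 · 3 = 435√75781/75781 ≈ 1.58 m/s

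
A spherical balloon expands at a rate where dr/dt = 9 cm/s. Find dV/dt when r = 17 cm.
10404π cm³/s

V = (4/3)πr³
dV/dt = dV/dr · dr/dt = 4πr² · 9
At r = 17: dV/dt = 10404π cm³/s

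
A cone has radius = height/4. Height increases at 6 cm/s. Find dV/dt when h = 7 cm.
147π/8 cm³/s

V = (1/3)π(h/4)²h = πh³/48
dV/dt = πh²/16 · 6
At h = 7: dV/dt = 147π/8 cm³/s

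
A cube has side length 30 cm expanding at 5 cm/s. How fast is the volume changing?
13500 cm³/s

V = s³
dV/dt = 3s² · ds/dt = 3·30²·5 = 13500 cm³/s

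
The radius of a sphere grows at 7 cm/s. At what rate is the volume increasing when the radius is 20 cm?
11200π cm³/s

V = (4/3)πr³
dV/dt = dV/dr · dr/dt = 4πr² · 7
At r = 20: dV/dt = 11200π cm³/s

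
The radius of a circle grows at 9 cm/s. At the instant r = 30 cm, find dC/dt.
18π cm/s

C = 2πr
dC/dt = 2π · dr/dt = 2π · 9 = 18π cm/s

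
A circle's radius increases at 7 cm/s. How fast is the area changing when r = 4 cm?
56π cm²/s

A = πr²
dA/dt = 2πr · dr/dt = 2π(4)(7) = 56π cm²/s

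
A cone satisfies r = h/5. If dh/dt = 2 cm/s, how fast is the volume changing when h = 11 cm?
242π/25 cm³/s

V = (1/3)π(h/5)²h = πh³/75
dV/dt = πh²/25 · 2
At h = 11: dV/dt = 242π/25 cm³/s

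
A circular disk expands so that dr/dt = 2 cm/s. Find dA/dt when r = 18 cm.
72π cm²/s

A = πr²
dA/dt = 2πr · dr/dt = 2π(18)(2) = 72π cm²/s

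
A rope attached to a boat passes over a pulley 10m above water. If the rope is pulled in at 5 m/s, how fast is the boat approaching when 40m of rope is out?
4√15/3 ≈ 5.164 m/s

rope² = x² + 10²
x = √(40² - 10²) = 10√15
dx/dt = (rope/x) · d(rope)/dt = (40/(10√15)) · (-5) = -4√15/3 m/s
The boat approaches at 4√15/3 ≈ 5.164 m/s.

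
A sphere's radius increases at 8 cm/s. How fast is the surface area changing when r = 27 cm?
1728π cm²/s

S = 4πr²
dS/dt = dS/dr · dr/dt = 8πr · 8
At r = 27: dS/dt = 1728π cm²/s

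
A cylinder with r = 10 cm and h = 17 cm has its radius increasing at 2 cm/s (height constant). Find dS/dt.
148π cm²/s

S = 2πrh + 2πr² (lateral + bases)
dS/dt = (2πh + 4πr)·dr/dt = (2π·17 + 4π·10)·2
= 148π cm²/s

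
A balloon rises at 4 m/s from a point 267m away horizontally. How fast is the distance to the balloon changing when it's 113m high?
226√84058/42029 ≈ 1.559 m/s

z² = 267² + y²
z = √(267² + 113²) = √84058
dz/dt = y/z · dy/dt = 113/√84058 · 4 = 226√84058/42029 ≈ 1.559 m/s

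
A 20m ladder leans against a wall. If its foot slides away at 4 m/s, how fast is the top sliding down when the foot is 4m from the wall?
√6/3 ≈ 0.8165 m/s

x² + y² = 20²
2x·dx/dt + 2y·dy/dt = 0
dy/dt = -x/y · dx/dt = -4/(8√6) · 4 = -√6/3 m/s
The top is descending at √6/3 ≈ 0.8165 m/s.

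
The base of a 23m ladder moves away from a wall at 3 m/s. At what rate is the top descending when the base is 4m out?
4√57/57 ≈ 0.5298 m/s

x² + y² = 23²
2x·dx/dt + 2y·dy/dt = 0
dy/dt = -x/y · dx/dt = -4/(3√57) · 3 = -4√57/57 m/s
The top is descending at 4√57/57 ≈ 0.5298 m/s.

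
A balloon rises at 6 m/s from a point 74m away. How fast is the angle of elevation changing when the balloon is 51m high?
0.054971 rad/s

tan(θ) = y/74
sec²(θ) · dθ/dt = (1/74) · dy/dt
dθ/dt = cos²(θ)/74 · 6 = 74/(74² + 51²) · 6
dθ/dt = 0.054971 rad/s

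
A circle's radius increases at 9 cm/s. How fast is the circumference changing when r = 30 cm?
18π cm/s

C = 2πr
dC/dt = 2π · dr/dt = 2π · 9 = 18π cm/s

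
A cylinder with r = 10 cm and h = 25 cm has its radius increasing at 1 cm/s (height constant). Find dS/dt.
90π cm²/s

S = 2πrh + 2πr² (lateral + bases)
dS/dt = (2πh + 4πr)·dr/dt = (2π·25 + 4π·10)·1
= 90π cm²/s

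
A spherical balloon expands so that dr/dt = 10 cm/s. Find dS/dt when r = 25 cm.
2000π cm²/s

S = 4πr²
dS/dt = dS/dr · dr/dt = 8πr · 10
At r = 25: dS/dt = 2000π cm²/s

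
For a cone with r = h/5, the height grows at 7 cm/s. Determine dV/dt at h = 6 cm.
252π/25 cm³/s

V = (1/3)π(h/5)²h = πh³/75
dV/dt = πh²/25 · 7
At h = 6: dV/dt = 252π/25 cm³/s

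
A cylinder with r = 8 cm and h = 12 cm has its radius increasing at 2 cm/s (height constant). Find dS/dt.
112π cm²/s

S = 2πrh + 2πr² (lateral + bases)
dS/dt = (2πh + 4πr)·dr/dt = (2π·12 + 4π·8)·2
= 112π cm²/s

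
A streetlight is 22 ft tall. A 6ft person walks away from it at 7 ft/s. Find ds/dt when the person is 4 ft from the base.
21/8 ft/s

By similar triangles: 22/(x+s) = 6/s
Solving: s = 6x/16
ds/dt = 6/16 · dx/dt = 3/8 · 7 = 21/8 ft/s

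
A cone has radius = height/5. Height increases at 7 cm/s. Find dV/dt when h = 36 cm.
9072π/25 cm³/s

V = (1/3)π(h/5)²h = πh³/75
dV/dt = πh²/25 · 7
At h = 36: dV/dt = 9072π/25 cm³/s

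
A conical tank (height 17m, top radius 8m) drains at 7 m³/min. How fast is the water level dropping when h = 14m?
289/(1792π) ≈ 0.05133 m/min

r/h = 8/17, so r = (8/17)h
V = (1/3)πr²h = (1/3)π((8/17)h)²h = (64/867)πh³
dV/dh = (64/289)πh²
dh/dt = (dV/dt)/(dV/dh) = -7/((64/289)π·14²) = -289/(1792π) m/min
The level is dropping at 289/(1792π) ≈ 0.05133 m/min.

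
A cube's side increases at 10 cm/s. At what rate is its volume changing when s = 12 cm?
4320 cm³/s

V = s³
dV/dt = 3s² · ds/dt = 3·12²·10 = 4320 cm³/s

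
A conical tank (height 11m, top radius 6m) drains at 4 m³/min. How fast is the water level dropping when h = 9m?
121/(729π) ≈ 0.05283 m/min

r/h = 6/11, so r = (6/11)h
V = (1/3)πr²h = (1/3)π((6/11)h)²h = (12/121)πh³
dV/dh = (36/121)πh²
dh/dt = (dV/dt)/(dV/dh) = -4/((36/121)π·9²) = -121/(729π) m/min
The level is dropping at 121/(729π) ≈ 0.05283 m/min.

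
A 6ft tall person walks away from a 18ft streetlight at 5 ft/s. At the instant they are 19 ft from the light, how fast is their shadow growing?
5/2 ft/s

By similar triangles: 18/(x+s) = 6/s
Solving: s = 6x/12
ds/dt = 6/12 · dx/dt = 1/2 · 5 = 5/2 ft/s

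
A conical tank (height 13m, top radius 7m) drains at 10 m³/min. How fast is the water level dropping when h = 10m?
169/(490π) ≈ 0.1098 m/min

r/h = 7/13, so r = (7/13)h
V = (1/3)πr²h = (1/3)π((7/13)h)²h = (49/507)πh³
dV/dh = (49/169)πh²
dh/dt = (dV/dt)/(dV/dh) = -10/((49/169)π·10²) = -169/(490π) m/min
The level is dropping at 169/(490π) ≈ 0.1098 m/min.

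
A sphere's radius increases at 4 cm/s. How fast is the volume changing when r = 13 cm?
2704π cm³/s

V = (4/3)πr³
dV/dt = dV/dr · dr/dt = 4πr² · 4
At r = 13: dV/dt = 2704π cm³/s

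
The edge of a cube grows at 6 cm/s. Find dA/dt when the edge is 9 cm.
648 cm²/s

A = 6s²
dA/dt = 12s · ds/dt = 12·9·6 = 648 cm²/s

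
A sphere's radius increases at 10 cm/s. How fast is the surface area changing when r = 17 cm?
1360π cm²/s

S = 4πr²
dS/dt = dS/dr · dr/dt = 8πr · 10
At r = 17: dS/dt = 1360π cm²/s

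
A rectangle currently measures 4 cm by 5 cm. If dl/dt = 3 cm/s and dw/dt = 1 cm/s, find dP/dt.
8 cm/s

P = 2(l + w)
dP/dt = 2(dl/dt + dw/dt) = 2(3 + 1) = 8 cm/s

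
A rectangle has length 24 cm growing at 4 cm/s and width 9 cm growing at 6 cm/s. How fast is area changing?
180 cm²/s

A = lw
dA/dt = w·dl/dt + l·dw/dt = 9·4 + 24·6 = 180 cm²/s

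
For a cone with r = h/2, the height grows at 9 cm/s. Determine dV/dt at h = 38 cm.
3249π cm³/s

V = (1/3)π(h/2)²h = πh³/12
dV/dt = πh²/4 · 9
At h = 38: dV/dt = 3249π cm³/s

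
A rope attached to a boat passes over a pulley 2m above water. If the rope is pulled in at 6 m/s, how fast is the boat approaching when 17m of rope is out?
34√285/95 ≈ 6.042 m/s

rope² = x² + 2²
x = √(17² - 2²) = √285
dx/dt = (rope/x) · d(rope)/dt = (17/√285) · (-6) = -34√285/95 m/s
The boat approaches at 34√285/95 ≈ 6.042 m/s.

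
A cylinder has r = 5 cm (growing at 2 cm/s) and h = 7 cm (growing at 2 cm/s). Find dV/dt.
190π cm³/s

V = πr²h
dV/dt = 2πrh·dr/dt + πr²·dh/dt
= 2π(5)(7)(2) + π(5)²(2)
= 190π cm³/s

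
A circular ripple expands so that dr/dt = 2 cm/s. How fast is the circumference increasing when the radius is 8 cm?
4π cm/s

C = 2πr
dC/dt = 2π · dr/dt = 2π · 2 = 4π cm/s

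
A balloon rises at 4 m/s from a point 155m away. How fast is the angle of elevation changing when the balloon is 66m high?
0.021846 rad/s

tan(θ) = y/155
sec²(θ) · dθ/dt = (1/155) · dy/dt
dθ/dt = cos²(θ)/155 · 4 = 155/(155² + 66²) · 4
dθ/dt = 0.021846 rad/s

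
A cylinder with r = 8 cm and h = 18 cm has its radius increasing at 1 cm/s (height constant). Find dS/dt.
68π cm²/s

S = 2πrh + 2πr² (lateral + bases)
dS/dt = (2πh + 4πr)·dr/dt = (2π·18 + 4π·8)·1
= 68π cm²/s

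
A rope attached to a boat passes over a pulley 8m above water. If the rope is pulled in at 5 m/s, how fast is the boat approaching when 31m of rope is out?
155√897/897 ≈ 5.175 m/s

rope² = x² + 8²
x = √(31² - 8²) = √897
dx/dt = (rope/x) · d(rope)/dt = (31/√897) · (-5) = -155√897/897 m/s
The boat approaches at 155√897/897 ≈ 5.175 m/s.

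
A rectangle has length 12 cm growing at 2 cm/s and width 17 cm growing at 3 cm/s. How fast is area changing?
70 cm²/s

A = lw
dA/dt = w·dl/dt + l·dw/dt = 17·2 + 12·3 = 70 cm²/s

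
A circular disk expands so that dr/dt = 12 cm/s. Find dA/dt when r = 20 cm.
480π cm²/s

A = πr²
dA/dt = 2πr · dr/dt = 2π(20)(12) = 480π cm²/s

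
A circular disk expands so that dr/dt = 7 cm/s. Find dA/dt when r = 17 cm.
238π cm²/s

A = πr²
dA/dt = 2πr · dr/dt = 2π(17)(7) = 238π cm²/s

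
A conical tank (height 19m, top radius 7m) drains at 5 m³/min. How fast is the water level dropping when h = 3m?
1805/(441π) ≈ 1.303 m/min

r/h = 7/19, so r = (7/19)h
V = (1/3)πr²h = (1/3)π((7/19)h)²h = (49/1083)πh³
dV/dh = (49/361)πh²
dh/dt = (dV/dt)/(dV/dh) = -5/((49/361)π·3²) = -1805/(441π) m/min
The level is dropping at 1805/(441π) ≈ 1.303 m/min.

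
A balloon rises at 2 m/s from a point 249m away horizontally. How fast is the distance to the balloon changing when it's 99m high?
33√7978/3989 ≈ 0.7389 m/s

z² = 249² + y²
z = √(249² + 99²) = 3√7978
dz/dt = y/z · dy/dt = 99/(3√7978) · 2 = 33√7978/3989 ≈ 0.7389 m/s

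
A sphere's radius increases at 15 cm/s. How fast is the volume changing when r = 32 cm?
61440π cm³/s

V = (4/3)πr³
dV/dt = dV/dr · dr/dt = 4πr² · 15
At r = 32: dV/dt = 61440π cm³/s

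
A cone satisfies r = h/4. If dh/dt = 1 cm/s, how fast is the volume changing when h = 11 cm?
121π/16 cm³/s

V = (1/3)π(h/4)²h = πh³/48
dV/dt = πh²/16 · 1
At h = 11: dV/dt = 121π/16 cm³/s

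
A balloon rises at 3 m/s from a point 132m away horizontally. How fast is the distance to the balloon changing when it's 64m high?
48√1345/1345 ≈ 1.309 m/s

z² = 132² + y²
z = √(132² + 64²) = 4√1345
dz/dt = y/z · dy/dt = 64/(4√1345) · 3 = 48√1345/1345 ≈ 1.309 m/s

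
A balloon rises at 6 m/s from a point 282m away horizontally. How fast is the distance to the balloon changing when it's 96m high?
96√2465/2465 ≈ 1.934 m/s

z² = 282² + y²
z = √(282² + 96²) = 6√2465
dz/dt = y/z · dy/dt = 96/(6√2465) · 6 = 96√2465/2465 ≈ 1.934 m/s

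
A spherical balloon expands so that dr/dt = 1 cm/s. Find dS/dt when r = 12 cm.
96π cm²/s

S = 4πr²
dS/dt = dS/dr · dr/dt = 8πr · 1
At r = 12: dS/dt = 96π cm²/s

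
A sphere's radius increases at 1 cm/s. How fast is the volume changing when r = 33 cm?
4356π cm³/s

V = (4/3)πr³
dV/dt = dV/dr · dr/dt = 4πr² · 1
At r = 33: dV/dt = 4356π cm³/s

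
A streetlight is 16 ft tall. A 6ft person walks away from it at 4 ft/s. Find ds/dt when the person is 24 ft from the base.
12/5 ft/s

By similar triangles: 16/(x+s) = 6/s
Solving: s = 6x/10
ds/dt = 6/10 · dx/dt = 3/5 · 4 = 12/5 ft/s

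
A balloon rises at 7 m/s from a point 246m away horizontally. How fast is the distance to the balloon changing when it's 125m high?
875√76141/76141 ≈ 3.171 m/s

z² = 246² + y²
z = √(246² + 125²) = √76141
dz/dt = y/z · dy/dt = 125/√76141 · 7 = 875√76141/76141 ≈ 3.171 m/s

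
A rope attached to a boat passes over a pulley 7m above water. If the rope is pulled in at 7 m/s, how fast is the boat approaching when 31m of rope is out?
217√57/228 ≈ 7.186 m/s

rope² = x² + 7²
x = √(31² - 7²) = 4√57
dx/dt = (rope/x) · d(rope)/dt = (31/(4√57)) · (-7) = -217√57/228 m/s
The boat approaches at 217√57/228 ≈ 7.186 m/s.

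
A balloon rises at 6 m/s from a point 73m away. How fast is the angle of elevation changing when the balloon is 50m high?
0.055946 rad/s

tan(θ) = y/73
sec²(θ) · dθ/dt = (1/73) · dy/dt
dθ/dt = cos²(θ)/73 · 6 = 73/(73² + 50²) · 6
dθ/dt = 0.055946 rad/s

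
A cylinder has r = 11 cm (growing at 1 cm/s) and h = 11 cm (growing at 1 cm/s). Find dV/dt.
363π cm³/s

V = πr²h
dV/dt = 2πrh·dr/dt + πr²·dh/dt
= 2π(11)(11)(1) + π(11)²(1)
= 363π cm³/s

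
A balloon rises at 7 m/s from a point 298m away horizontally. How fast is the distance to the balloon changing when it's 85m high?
595√96029/96029 ≈ 1.92 m/s

z² = 298² + y²
z = √(298² + 85²) = √96029
dz/dt = y/z · dy/dt = 85/√96029 · 7 = 595√96029/96029 ≈ 1.92 m/s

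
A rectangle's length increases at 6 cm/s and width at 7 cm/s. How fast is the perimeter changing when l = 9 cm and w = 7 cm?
26 cm/s

P = 2(l + w)
dP/dt = 2(dl/dt + dw/dt) = 2(6 + 7) = 26 cm/s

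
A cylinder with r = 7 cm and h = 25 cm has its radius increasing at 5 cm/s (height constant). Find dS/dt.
390π cm²/s

S = 2πrh + 2πr² (lateral + bases)
dS/dt = (2πh + 4πr)·dr/dt = (2π·25 + 4π·7)·5
= 390π cm²/s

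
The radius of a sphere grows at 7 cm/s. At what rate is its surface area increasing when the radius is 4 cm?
224π cm²/s

S = 4πr²
dS/dt = dS/dr · dr/dt = 8πr · 7
At r = 4: dS/dt = 224π cm²/s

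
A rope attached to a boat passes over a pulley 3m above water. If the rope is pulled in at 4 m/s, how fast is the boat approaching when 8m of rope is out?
32√55/55 ≈ 4.315 m/s

rope² = x² + 3²
x = √(8² - 3²) = √55
dx/dt = (rope/x) · d(rope)/dt = (8/√55) · (-4) = -32√55/55 m/s
The boat approaches at 32√55/55 ≈ 4.315 m/s.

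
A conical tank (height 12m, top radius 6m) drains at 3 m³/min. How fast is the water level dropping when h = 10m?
3/(25π) ≈ 0.0382 m/min

r/h = 6/12, so r = (1/2)h
V = (1/3)πr²h = (1/3)π((1/2)h)²h = (1/12)πh³
dV/dh = (1/4)πh²
dh/dt = (dV/dt)/(dV/dh) = -3/((1/4)π·10²) = -3/(25π) m/min
The level is dropping at 3/(25π) ≈ 0.0382 m/min.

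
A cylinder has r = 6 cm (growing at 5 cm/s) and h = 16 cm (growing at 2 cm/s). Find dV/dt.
1032π cm³/s

V = πr²h
dV/dt = 2πrh·dr/dt + πr²·dh/dt
= 2π(6)(16)(5) + π(6)²(2)
= 1032π cm³/s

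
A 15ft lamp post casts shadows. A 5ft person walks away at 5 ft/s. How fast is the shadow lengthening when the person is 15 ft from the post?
5/2 ft/s

By similar triangles: 15/(x+s) = 5/s
Solving: s = 5x/10
ds/dt = 5/10 · dx/dt = 1/2 · 5 = 5/2 ft/s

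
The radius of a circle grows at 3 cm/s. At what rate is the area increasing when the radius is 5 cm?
30π cm²/s

A = πr²
dA/dt = 2πr · dr/dt = 2π(5)(3) = 30π cm²/s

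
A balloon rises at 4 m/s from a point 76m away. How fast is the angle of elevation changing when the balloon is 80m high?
0.024967 rad/s

tan(θ) = y/76
sec²(θ) · dθ/dt = (1/76) · dy/dt
dθ/dt = cos²(θ)/76 · 4 = 76/(76² + 80²) · 4
dθ/dt = 0.024967 rad/s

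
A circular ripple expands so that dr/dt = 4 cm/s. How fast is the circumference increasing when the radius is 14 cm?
8π cm/s

C = 2πr
dC/dt = 2π · dr/dt = 2π · 4 = 8π cm/s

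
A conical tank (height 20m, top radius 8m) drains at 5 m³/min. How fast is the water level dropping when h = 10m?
5/(16π) ≈ 0.09947 m/min

r/h = 8/20, so r = (2/5)h
V = (1/3)πr²h = (1/3)π((2/5)h)²h = (4/75)πh³
dV/dh = (4/25)πh²
dh/dt = (dV/dt)/(dV/dh) = -5/((4/25)π·10²) = -5/(16π) m/min
The level is dropping at 5/(16π) ≈ 0.09947 m/min.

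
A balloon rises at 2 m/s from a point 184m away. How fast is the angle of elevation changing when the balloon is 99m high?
0.008429 rad/s

tan(θ) = y/184
sec²(θ) · dθ/dt = (1/184) · dy/dt
dθ/dt = cos²(θ)/184 · 2 = 184/(184² + 99²) · 2
dθ/dt = 0.008429 rad/s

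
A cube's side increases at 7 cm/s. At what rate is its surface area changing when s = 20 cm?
1680 cm²/s

A = 6s²
dA/dt = 12s · ds/dt = 12·20·7 = 1680 cm²/s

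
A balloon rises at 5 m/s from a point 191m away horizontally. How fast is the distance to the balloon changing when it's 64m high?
320√40577/40577 ≈ 1.589 m/s

z² = 191² + y²
z = √(191² + 64²) = √40577
dz/dt = y/z · dy/dt = 64/√40577 · 5 = 320√40577/40577 ≈ 1.589 m/s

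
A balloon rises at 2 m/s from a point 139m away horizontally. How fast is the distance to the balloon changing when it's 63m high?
63√23290/11645 ≈ 0.8256 m/s

z² = 139² + y²
z = √(139² + 63²) = √23290
dz/dt = y/z · dy/dt = 63/√23290 · 2 = 63√23290/11645 ≈ 0.8256 m/s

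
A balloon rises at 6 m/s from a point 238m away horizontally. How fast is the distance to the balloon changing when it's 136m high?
24√65/65 ≈ 2.977 m/s

z² = 238² + y²
z = √(238² + 136²) = 34√65
dz/dt = y/z · dy/dt = 136/(34√65) · 6 = 24√65/65 ≈ 2.977 m/s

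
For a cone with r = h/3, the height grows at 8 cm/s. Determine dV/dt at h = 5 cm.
200π/9 cm³/s

V = (1/3)π(h/3)²h = πh³/27
dV/dt = πh²/9 · 8
At h = 5: dV/dt = 200π/9 cm³/s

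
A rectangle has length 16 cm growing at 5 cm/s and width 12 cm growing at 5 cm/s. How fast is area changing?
140 cm²/s

A = lw
dA/dt = w·dl/dt + l·dw/dt = 12·5 + 16·5 = 140 cm²/s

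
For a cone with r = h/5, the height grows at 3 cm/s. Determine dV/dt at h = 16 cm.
768π/25 cm³/s

V = (1/3)π(h/5)²h = πh³/75
dV/dt = πh²/25 · 3
At h = 16: dV/dt = 768π/25 cm³/s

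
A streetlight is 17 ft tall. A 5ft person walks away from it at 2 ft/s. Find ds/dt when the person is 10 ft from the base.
5/6 ft/s

By similar triangles: 17/(x+s) = 5/s
Solving: s = 5x/12
ds/dt = 5/12 · dx/dt = 5/12 · 2 = 5/6 ft/s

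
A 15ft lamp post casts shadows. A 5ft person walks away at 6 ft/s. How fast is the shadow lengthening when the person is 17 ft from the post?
3 ft/s

By similar triangles: 15/(x+s) = 5/s
Solving: s = 5x/10
ds/dt = 5/10 · dx/dt = 1/2 · 6 = 3 ft/s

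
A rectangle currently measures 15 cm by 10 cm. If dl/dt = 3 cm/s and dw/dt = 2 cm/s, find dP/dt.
10 cm/s

P = 2(l + w)
dP/dt = 2(dl/dt + dw/dt) = 2(3 + 2) = 10 cm/s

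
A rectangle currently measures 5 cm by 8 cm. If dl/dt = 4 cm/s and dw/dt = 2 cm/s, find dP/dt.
12 cm/s

P = 2(l + w)
dP/dt = 2(dl/dt + dw/dt) = 2(4 + 2) = 12 cm/s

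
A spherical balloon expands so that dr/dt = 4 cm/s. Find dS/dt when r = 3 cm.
96π cm²/s

S = 4πr²
dS/dt = dS/dr · dr/dt = 8πr · 4
At r = 3: dS/dt = 96π cm²/s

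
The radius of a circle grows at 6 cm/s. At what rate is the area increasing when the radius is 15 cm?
180π cm²/s

A = πr²
dA/dt = 2πr · dr/dt = 2π(15)(6) = 180π cm²/s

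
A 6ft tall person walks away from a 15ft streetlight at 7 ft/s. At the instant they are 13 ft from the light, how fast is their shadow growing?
14/3 ft/s

By similar triangles: 15/(x+s) = 6/s
Solving: s = 6x/9
ds/dt = 6/9 · dx/dt = 2/3 · 7 = 14/3 ft/s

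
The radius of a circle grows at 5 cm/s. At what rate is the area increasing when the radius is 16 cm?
160π cm²/s

A = πr²
dA/dt = 2πr · dr/dt = 2π(16)(5) = 160π cm²/s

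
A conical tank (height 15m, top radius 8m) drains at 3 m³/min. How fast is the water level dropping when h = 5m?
27/(64π) ≈ 0.1343 m/min

r/h = 8/15, so r = (8/15)h
V = (1/3)πr²h = (1/3)π((8/15)h)²h = (64/675)πh³
dV/dh = (64/225)πh²
dh/dt = (dV/dt)/(dV/dh) = -3/((64/225)π·5²) = -27/(64π) m/min
The level is dropping at 27/(64π) ≈ 0.1343 m/min.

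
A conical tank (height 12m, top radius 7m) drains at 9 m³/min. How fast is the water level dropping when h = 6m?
36/(49π) ≈ 0.2339 m/min

r/h = 7/12, so r = (7/12)h
V = (1/3)πr²h = (1/3)π((7/12)h)²h = (49/432)πh³
dV/dh = (49/144)πh²
dh/dt = (dV/dt)/(dV/dh) = -9/((49/144)π·6²) = -36/(49π) m/min
The level is dropping at 36/(49π) ≈ 0.2339 m/min.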